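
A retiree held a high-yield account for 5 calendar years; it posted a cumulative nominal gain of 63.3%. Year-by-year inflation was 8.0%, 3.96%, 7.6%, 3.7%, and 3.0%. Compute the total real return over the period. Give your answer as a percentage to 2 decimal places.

Cumulative inflation factor: 1.080 × 1.0396 × 1.076 × 1.037 × 1.030 ≈ 1.29038.
Nominal growth factor: 1.63300. Real growth factor = 1.63300 / 1.29038 ≈ 1.26552.
Total real return ≈ 26.5517%.

26.55%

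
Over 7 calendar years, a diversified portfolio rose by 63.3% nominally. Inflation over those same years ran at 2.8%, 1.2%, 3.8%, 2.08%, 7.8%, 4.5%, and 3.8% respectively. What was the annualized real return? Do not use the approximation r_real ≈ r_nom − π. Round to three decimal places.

3.437%

Cumulative inflation factor: 1.028 × 1.012 × 1.038 × 1.0208 × 1.078 × 1.045 × 1.038 ≈ 1.28897.
Nominal growth factor: 1.63300. Real growth factor = 1.63300 / 1.28897 ≈ 1.26690.
Annualized: 1.26690^(1/7) − 1 ≈ 0.03437.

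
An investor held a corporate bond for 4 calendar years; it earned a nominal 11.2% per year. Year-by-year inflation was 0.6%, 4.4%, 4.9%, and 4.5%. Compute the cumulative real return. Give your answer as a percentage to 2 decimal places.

32.81%

Cumulative inflation factor: 1.006 × 1.044 × 1.049 × 1.045 ≈ 1.15130.
Nominal growth factor: 1.52904. Real growth factor = 1.52904 / 1.15130 ≈ 1.32809.
Total real return ≈ 32.8094%.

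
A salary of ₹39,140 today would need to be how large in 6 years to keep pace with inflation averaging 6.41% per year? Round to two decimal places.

Cumulative price-level factor: (1+6.41%)^6 ≈ 1.4517594415.
The nominal amount required is ₹39,140 scaled up by that factor.

₹56,821.86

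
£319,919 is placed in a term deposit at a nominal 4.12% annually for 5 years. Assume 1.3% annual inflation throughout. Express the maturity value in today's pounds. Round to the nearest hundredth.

Nominal value at maturity: £319,919 × (1 + 4.12%)^5 ≈ £391,481.13.
Price-level factor over 5 years: (1 + 1.3%)^5 ≈ 1.0667121132.
Dividing the nominal maturity value by the price-level factor gives the value in today's money.

£366,997.92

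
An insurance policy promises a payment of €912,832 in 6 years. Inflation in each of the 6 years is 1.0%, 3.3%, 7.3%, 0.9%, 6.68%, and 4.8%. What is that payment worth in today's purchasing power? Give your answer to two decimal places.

Price-level factor over 6 years: 1.010 × 1.033 × 1.073 × 1.009 × 1.0668 × 1.048 ≈ 1.2628648433.
Purchasing power today: €912,832 divided by that factor.

€722,826.36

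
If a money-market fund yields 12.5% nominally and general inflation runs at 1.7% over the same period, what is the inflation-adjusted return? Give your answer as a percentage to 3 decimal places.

10.619%

Real return via the Fisher equation: (1 + 12.5%)/(1 + 1.7%) − 1 = 1.125/1.017 − 1 ≈ 0.10619.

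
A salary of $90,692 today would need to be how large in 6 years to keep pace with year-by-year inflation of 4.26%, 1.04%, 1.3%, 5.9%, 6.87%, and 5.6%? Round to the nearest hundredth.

Cumulative price-level factor: 1.0426 × 1.0104 × 1.013 × 1.059 × 1.0687 × 1.056 ≈ 1.2753699828.
The nominal amount required is $90,692 scaled up by that factor.

$115,665.85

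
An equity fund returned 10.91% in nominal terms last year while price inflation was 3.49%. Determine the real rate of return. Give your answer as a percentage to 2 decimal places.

7.17%

Real return via the Fisher equation: (1 + 10.91%)/(1 + 3.49%) − 1 = 1.1091/1.0349 − 1 ≈ 0.07170.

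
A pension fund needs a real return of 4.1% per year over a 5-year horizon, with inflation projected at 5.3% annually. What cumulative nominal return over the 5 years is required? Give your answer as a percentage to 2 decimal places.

Required annual nominal rate: (1+4.1%)(1+5.3%) − 1 = 9.6173%.
Cumulative over 5 years: (1 + 0.096173)^5 − 1 ≈ 0.58269.

58.27%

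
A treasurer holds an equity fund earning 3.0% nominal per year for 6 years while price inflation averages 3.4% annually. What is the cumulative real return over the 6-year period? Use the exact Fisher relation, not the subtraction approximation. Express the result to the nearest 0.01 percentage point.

The annual real rate is (1+3.0%)/(1+3.4%) − 1 = -0.3868%.
Compounded over 6 years: (1 + -0.003868)^6 − 1 ≈ -0.02299.

-2.30%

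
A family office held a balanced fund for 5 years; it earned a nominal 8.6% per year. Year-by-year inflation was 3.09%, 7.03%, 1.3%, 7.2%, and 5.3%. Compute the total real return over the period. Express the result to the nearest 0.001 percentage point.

19.728%

Cumulative inflation factor: 1.0309 × 1.0703 × 1.013 × 1.072 × 1.053 ≈ 1.26170.
Nominal growth factor: 1.51060. Real growth factor = 1.51060 / 1.26170 ≈ 1.19728.
Total real return ≈ 19.7277%.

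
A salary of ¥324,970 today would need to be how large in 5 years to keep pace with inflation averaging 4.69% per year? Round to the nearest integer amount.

Cumulative price-level factor: (1+4.69%)^5 ≈ 1.2575521354.
Multiplying ¥324,970 by the price-level factor gives the future nominal sum.

¥408,667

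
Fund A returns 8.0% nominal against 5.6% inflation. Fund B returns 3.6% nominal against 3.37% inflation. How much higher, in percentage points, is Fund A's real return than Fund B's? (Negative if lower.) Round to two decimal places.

Fund A real return: 1.080/1.056 − 1 = 2.273%.
Fund B real return: 1.036/1.0337 − 1 = 0.223%.
Difference: 2.273 − 0.223 = 2.050 pp.

2.05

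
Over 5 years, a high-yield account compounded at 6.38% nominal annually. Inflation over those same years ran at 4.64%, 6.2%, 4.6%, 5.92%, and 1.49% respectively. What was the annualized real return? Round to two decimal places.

Cumulative inflation factor: 1.0464 × 1.062 × 1.046 × 1.0592 × 1.0149 ≈ 1.24955.
Nominal growth factor: 1.36239. Real growth factor = 1.36239 / 1.24955 ≈ 1.09030.
Annualized: 1.09030^(1/5) − 1 ≈ 0.01744.

1.74%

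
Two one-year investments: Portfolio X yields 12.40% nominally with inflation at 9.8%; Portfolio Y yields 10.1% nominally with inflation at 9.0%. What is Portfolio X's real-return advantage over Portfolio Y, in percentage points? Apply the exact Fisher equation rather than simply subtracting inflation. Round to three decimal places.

Portfolio X real return: 1.1240/1.098 − 1 = 2.3679%.
Portfolio Y real return: 1.101/1.090 − 1 = 1.0092%.
Difference: 2.3679 − 1.0092 = 1.3587 pp.

1.359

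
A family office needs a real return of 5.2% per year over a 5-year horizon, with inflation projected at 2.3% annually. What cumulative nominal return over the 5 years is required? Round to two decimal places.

44.36%

Required annual nominal rate: (1+5.2%)(1+2.3%) − 1 = 7.6196%.
Cumulative over 5 years: (1 + 0.076196)^5 − 1 ≈ 0.44363.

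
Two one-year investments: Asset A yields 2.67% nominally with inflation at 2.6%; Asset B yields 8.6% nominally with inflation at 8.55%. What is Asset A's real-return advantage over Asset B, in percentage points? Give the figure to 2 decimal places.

0.02

Asset A real return: 1.0267/1.026 − 1 = 0.068%.
Asset B real return: 1.086/1.0855 − 1 = 0.046%.
Difference: 0.068 − 0.046 = 0.022 pp.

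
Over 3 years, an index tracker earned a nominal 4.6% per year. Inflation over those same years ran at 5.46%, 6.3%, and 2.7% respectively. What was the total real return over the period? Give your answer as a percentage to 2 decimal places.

Cumulative inflation factor: 1.0546 × 1.063 × 1.027 ≈ 1.15131.
Nominal growth factor: 1.14445. Real growth factor = 1.14445 / 1.15131 ≈ 0.99404.
Total real return ≈ -0.5961%.

-0.60%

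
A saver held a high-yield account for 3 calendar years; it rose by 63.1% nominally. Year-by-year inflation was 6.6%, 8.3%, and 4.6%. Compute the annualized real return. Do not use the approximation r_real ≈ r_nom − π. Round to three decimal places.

Cumulative inflation factor: 1.066 × 1.083 × 1.046 ≈ 1.20758.
Nominal growth factor: 1.63100. Real growth factor = 1.63100 / 1.20758 ≈ 1.35063.
Annualized: 1.35063^(1/3) − 1 ≈ 0.10538.

10.538%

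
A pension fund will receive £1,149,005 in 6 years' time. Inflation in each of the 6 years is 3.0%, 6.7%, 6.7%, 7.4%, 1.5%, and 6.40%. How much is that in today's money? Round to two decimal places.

£844,780.54

Price-level factor over 6 years: 1.030 × 1.067 × 1.067 × 1.074 × 1.015 × 1.0640 ≈ 1.3601224689.
Purchasing power today: £1,149,005 divided by that factor.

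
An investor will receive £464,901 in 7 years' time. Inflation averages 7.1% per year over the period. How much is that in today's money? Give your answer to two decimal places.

£287,630.00

Price-level factor over 7 years: (1 + 7.1%)^7 ≈ 1.6163160884.
Purchasing power today: £464,901 divided by that factor.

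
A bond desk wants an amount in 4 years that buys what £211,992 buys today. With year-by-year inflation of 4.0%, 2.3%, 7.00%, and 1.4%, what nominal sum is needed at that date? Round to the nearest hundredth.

£244,709.13

Cumulative price-level factor: 1.040 × 1.023 × 1.0700 × 1.014 = 1.1543319216.
Multiplying £211,992 by the price-level factor gives the future nominal sum.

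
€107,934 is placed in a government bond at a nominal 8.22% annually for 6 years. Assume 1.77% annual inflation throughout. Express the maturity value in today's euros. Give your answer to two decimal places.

Nominal value at maturity: €107,934 × (1 + 8.22%)^6 ≈ €173,381.78.
Price-level factor over 6 years: (1 + 1.77%)^6 ≈ 1.1110117374.
The maturity value deflated by that factor is the answer in today's purchasing power.

€156,057.56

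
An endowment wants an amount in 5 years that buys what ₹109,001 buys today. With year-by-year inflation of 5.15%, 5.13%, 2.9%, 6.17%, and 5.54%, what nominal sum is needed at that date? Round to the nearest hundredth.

₹138,931.49

Cumulative price-level factor: 1.0515 × 1.0513 × 1.029 × 1.0617 × 1.0554 ≈ 1.2745891682.
The nominal amount required is ₹109,001 scaled up by that factor.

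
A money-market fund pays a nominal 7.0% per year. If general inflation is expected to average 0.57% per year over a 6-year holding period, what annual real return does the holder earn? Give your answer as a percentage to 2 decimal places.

6.39%

With constant rates the annual real return is the same each year: (1+7.0%)/(1+0.57%) − 1 = 0.06394.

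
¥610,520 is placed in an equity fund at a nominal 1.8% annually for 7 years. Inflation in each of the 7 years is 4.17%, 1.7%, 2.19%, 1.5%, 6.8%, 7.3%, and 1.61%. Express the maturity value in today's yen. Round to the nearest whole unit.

Nominal value at maturity: ¥610,520 × (1 + 1.8%)^7 ≈ ¥691,726.
Price-level factor over 7 years: 1.0417 × 1.017 × 1.0219 × 1.015 × 1.068 × 1.073 × 1.0161 ≈ 1.2795153033.
Dividing the nominal maturity value by the price-level factor gives the value in today's money.

¥540,616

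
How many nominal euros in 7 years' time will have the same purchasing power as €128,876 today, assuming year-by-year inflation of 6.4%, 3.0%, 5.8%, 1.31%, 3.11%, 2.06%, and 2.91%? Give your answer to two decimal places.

Cumulative price-level factor: 1.064 × 1.030 × 1.058 × 1.0131 × 1.0311 × 1.0206 × 1.0291 ≈ 1.2721278625.
The nominal amount required is €128,876 scaled up by that factor.

€163,946.75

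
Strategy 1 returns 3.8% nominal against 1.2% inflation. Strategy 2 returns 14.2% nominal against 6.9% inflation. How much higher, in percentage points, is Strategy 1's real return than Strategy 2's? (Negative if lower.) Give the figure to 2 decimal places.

-4.26

Strategy 1 real return: 1.038/1.012 − 1 = 2.569%.
Strategy 2 real return: 1.142/1.069 − 1 = 6.829%.
Difference: 2.569 − 6.829 = -4.260 pp.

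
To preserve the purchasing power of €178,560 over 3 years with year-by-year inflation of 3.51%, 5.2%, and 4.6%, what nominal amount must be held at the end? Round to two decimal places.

€203,382.65

Cumulative price-level factor: 1.0351 × 1.052 × 1.046 = 1.1390157592.
The nominal amount required is €178,560 scaled up by that factor.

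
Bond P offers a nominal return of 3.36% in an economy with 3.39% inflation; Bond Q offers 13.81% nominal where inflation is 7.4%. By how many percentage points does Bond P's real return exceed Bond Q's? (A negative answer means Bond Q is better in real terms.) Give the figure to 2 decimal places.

Bond P real return: 1.0336/1.0339 − 1 = -0.029%.
Bond Q real return: 1.1381/1.074 − 1 = 5.968%.
Difference: -0.029 − 5.968 = -5.997 pp.

-6.00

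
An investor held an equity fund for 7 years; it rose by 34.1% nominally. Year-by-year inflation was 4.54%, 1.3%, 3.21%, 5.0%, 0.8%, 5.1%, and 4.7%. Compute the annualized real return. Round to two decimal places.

0.75%

Cumulative inflation factor: 1.0454 × 1.013 × 1.0321 × 1.050 × 1.008 × 1.051 × 1.047 ≈ 1.27295.
Nominal growth factor: 1.34100. Real growth factor = 1.34100 / 1.27295 ≈ 1.05345.
Annualized: 1.05345^(1/7) − 1 ≈ 0.00747.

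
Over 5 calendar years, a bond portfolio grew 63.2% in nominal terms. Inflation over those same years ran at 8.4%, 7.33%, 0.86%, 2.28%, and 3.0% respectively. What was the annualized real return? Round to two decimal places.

Cumulative inflation factor: 1.084 × 1.0733 × 1.0086 × 1.0228 × 1.030 ≈ 1.23622.
Nominal growth factor: 1.63200. Real growth factor = 1.63200 / 1.23622 ≈ 1.32015.
Annualized: 1.32015^(1/5) − 1 ≈ 0.05712.

5.71%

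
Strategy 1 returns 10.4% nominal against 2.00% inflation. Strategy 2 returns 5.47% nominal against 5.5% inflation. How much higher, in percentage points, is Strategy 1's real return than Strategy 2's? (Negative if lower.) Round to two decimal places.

8.26

Strategy 1 real return: 1.104/1.0200 − 1 = 8.235%.
Strategy 2 real return: 1.0547/1.055 − 1 = -0.028%.
Difference: 8.235 − (-0.028) = 8.263 pp.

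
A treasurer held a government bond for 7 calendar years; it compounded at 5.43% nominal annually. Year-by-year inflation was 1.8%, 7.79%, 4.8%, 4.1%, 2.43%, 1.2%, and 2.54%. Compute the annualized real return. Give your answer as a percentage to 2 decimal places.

Cumulative inflation factor: 1.018 × 1.0779 × 1.048 × 1.041 × 1.0243 × 1.012 × 1.0254 ≈ 1.27245.
Nominal growth factor: 1.44794. Real growth factor = 1.44794 / 1.27245 ≈ 1.13792.
Annualized: 1.13792^(1/7) − 1 ≈ 0.01863.

1.86%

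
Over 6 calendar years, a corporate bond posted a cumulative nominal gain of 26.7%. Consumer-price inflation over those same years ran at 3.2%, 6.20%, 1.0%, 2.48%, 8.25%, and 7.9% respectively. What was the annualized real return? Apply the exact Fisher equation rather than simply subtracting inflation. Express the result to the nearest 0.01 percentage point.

Cumulative inflation factor: 1.032 × 1.0620 × 1.010 × 1.0248 × 1.0825 × 1.079 ≈ 1.32499.
Nominal growth factor: 1.26700. Real growth factor = 1.26700 / 1.32499 ≈ 0.95623.
Annualized: 0.95623^(1/6) − 1 ≈ -0.00743.

-0.74%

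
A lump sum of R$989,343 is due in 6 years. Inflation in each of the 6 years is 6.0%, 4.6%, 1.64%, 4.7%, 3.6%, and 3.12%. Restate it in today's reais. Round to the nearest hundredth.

Price-level factor over 6 years: 1.060 × 1.046 × 1.0164 × 1.047 × 1.036 × 1.0312 ≈ 1.2605252442.
Purchasing power today: R$989,343 divided by that factor.

R$784,865.68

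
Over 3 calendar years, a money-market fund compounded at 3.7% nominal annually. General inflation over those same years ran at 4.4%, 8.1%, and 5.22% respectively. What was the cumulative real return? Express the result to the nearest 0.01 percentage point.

-6.09%

Cumulative inflation factor: 1.044 × 1.081 × 1.0522 ≈ 1.18748.
Nominal growth factor: 1.11516. Real growth factor = 1.11516 / 1.18748 ≈ 0.93910.
Total real return ≈ -6.0900%.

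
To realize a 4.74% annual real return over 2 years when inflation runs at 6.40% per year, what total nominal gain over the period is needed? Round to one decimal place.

Required annual nominal rate: (1+4.74%)(1+6.40%) − 1 = 11.44336%.
Cumulative over 2 years: (1 + 0.1144336)^2 − 1 ≈ 0.24196.

24.2%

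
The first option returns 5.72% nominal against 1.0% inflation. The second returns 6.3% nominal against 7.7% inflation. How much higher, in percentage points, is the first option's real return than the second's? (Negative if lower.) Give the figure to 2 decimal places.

5.97

The first option real return: 1.0572/1.010 − 1 = 4.673%.
The second real return: 1.063/1.077 − 1 = -1.300%.
Difference: 4.673 − (-1.300) = 5.973 pp.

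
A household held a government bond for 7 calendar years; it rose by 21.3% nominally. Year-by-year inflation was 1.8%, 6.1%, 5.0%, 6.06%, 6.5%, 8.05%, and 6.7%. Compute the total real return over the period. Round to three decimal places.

Cumulative inflation factor: 1.018 × 1.061 × 1.050 × 1.0606 × 1.065 × 1.0805 × 1.067 ≈ 1.47687.
Nominal growth factor: 1.21300. Real growth factor = 1.21300 / 1.47687 ≈ 0.82133.
Total real return ≈ -17.8670%.

-17.867%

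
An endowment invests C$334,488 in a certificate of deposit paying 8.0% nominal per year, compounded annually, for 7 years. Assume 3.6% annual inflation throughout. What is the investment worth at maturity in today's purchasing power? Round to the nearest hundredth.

Nominal value at maturity: C$334,488 × (1 + 8.0%)^7 ≈ C$573,253.65.
Price-level factor over 7 years: (1 + 3.6%)^7 ≈ 1.2809090317.
Dividing the nominal maturity value by the price-level factor gives the value in today's money.

C$447,536.58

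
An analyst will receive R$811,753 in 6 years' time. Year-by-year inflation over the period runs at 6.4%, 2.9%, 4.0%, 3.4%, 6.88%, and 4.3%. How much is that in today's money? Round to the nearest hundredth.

R$618,489.41

Price-level factor over 6 years: 1.064 × 1.029 × 1.040 × 1.034 × 1.0688 × 1.043 ≈ 1.3124767970.
Purchasing power today: R$811,753 divided by that factor.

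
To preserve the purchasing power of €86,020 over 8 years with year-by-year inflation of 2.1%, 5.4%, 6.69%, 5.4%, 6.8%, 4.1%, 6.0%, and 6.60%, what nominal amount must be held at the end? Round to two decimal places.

€130,772.12

Cumulative price-level factor: 1.021 × 1.054 × 1.0669 × 1.054 × 1.068 × 1.041 × 1.060 × 1.0660 ≈ 1.5202525170.
The nominal amount required is €86,020 scaled up by that factor.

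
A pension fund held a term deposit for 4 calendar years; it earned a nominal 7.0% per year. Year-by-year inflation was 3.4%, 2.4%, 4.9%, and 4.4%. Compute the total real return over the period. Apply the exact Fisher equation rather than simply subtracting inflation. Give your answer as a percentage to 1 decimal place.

Cumulative inflation factor: 1.034 × 1.024 × 1.049 × 1.044 ≈ 1.15957.
Nominal growth factor: 1.31080. Real growth factor = 1.31080 / 1.15957 ≈ 1.13042.
Total real return ≈ 13.0417%.

13.0%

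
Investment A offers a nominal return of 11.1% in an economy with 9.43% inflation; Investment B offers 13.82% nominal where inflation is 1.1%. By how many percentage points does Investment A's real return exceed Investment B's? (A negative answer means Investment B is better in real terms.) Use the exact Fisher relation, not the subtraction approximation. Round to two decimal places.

-11.06

Investment A real return: 1.111/1.0943 − 1 = 1.526%.
Investment B real return: 1.1382/1.011 − 1 = 12.582%.
Difference: 1.526 − 12.582 = -11.056 pp.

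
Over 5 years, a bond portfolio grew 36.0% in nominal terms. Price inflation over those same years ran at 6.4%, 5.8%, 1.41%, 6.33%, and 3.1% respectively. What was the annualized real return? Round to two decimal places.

1.68%

Cumulative inflation factor: 1.064 × 1.058 × 1.0141 × 1.0633 × 1.031 ≈ 1.25148.
Nominal growth factor: 1.36000. Real growth factor = 1.36000 / 1.25148 ≈ 1.08672.
Annualized: 1.08672^(1/5) − 1 ≈ 0.01677.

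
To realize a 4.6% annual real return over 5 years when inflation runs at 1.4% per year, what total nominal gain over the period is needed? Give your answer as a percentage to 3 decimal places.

34.230%

Required annual nominal rate: (1+4.6%)(1+1.4%) − 1 = 6.0644%.
Cumulative over 5 years: (1 + 0.060644)^5 − 1 ≈ 0.34230.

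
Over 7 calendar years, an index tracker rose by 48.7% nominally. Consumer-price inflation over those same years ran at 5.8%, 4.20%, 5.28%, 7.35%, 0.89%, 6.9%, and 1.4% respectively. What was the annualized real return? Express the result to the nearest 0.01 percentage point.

Cumulative inflation factor: 1.058 × 1.0420 × 1.0528 × 1.0735 × 1.0089 × 1.069 × 1.014 ≈ 1.36259.
Nominal growth factor: 1.48700. Real growth factor = 1.48700 / 1.36259 ≈ 1.09130.
Annualized: 1.09130^(1/7) − 1 ≈ 0.01256.

1.26%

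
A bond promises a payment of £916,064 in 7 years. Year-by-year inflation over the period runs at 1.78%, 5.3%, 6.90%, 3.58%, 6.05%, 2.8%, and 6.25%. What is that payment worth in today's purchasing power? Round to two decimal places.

Price-level factor over 7 years: 1.0178 × 1.053 × 1.0690 × 1.0358 × 1.0605 × 1.028 × 1.0625 ≈ 1.3746025836.
Purchasing power today: £916,064 divided by that factor.

£666,420.98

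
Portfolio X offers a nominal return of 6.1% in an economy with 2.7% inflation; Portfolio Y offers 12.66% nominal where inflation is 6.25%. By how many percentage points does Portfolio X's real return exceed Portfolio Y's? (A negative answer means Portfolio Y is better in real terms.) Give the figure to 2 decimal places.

Portfolio X real return: 1.061/1.027 − 1 = 3.311%.
Portfolio Y real return: 1.1266/1.0625 − 1 = 6.033%.
Difference: 3.311 − 6.033 = -2.722 pp.

-2.72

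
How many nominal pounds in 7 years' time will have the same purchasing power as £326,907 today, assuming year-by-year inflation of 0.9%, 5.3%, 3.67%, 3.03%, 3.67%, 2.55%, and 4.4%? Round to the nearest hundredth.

Cumulative price-level factor: 1.009 × 1.053 × 1.0367 × 1.0303 × 1.0367 × 1.0255 × 1.044 ≈ 1.2595795404.
Multiplying £326,907 by the price-level factor gives the future nominal sum.

£411,765.37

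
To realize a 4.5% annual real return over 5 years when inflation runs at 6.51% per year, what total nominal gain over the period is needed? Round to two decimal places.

Required annual nominal rate: (1+4.5%)(1+6.51%) − 1 = 11.30295%.
Cumulative over 5 years: (1 + 0.1130295)^5 − 1 ≈ 0.70818.

70.82%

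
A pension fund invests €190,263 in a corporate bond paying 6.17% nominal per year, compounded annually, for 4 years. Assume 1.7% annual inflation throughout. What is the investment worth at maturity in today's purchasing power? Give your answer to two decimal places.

€225,984.06

Nominal value at maturity: €190,263 × (1 + 6.17%)^4 ≈ €241,747.29.
Price-level factor over 4 years: (1 + 1.7%)^4 ≈ 1.0697537355.
The maturity value deflated by that factor is the answer in today's purchasing power.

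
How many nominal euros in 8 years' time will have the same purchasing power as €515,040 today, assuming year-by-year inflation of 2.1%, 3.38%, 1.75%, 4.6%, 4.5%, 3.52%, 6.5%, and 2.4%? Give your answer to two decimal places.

€682,589.26

Cumulative price-level factor: 1.021 × 1.0338 × 1.0175 × 1.046 × 1.045 × 1.0352 × 1.065 × 1.024 ≈ 1.3253130993.
Multiplying €515,040 by the price-level factor gives the future nominal sum.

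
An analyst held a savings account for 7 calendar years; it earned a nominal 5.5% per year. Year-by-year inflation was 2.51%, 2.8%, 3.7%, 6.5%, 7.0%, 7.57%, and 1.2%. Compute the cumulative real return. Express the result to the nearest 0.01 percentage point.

Cumulative inflation factor: 1.0251 × 1.028 × 1.037 × 1.065 × 1.070 × 1.0757 × 1.012 ≈ 1.35564.
Nominal growth factor: 1.45468. Real growth factor = 1.45468 / 1.35564 ≈ 1.07306.
Total real return ≈ 7.3060%.

7.31%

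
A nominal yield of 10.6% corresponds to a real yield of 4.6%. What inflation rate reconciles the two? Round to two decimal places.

From (1+r_nom) = (1+r_real)(1+π), we get 1+π = (1 + 10.6%)/(1 + 4.6%) = 1.106/1.046 ≈ 1.05736.
So π ≈ 5.7361%.

5.74%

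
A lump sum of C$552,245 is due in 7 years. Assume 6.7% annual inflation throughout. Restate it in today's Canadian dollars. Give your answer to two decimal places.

Price-level factor over 7 years: (1 + 6.7%)^7 ≈ 1.5745299861.
Purchasing power today: C$552,245 divided by that factor.

C$350,736.41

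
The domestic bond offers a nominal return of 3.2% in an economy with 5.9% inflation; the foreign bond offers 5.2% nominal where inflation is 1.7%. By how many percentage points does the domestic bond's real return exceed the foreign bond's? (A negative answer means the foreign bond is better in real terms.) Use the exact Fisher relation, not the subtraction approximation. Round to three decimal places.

The domestic bond real return: 1.032/1.059 − 1 = -2.5496%.
The foreign bond real return: 1.052/1.017 − 1 = 3.4415%.
Difference: -2.5496 − 3.4415 = -5.9911 pp.

-5.991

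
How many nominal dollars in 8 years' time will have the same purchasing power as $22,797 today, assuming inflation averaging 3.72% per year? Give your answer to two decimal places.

$30,533.58

Cumulative price-level factor: (1+3.72%)^8 ≈ 1.3393684508.
The nominal amount required is $22,797 scaled up by that factor.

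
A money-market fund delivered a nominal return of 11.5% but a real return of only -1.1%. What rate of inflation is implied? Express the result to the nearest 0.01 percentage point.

From (1+r_nom) = (1+r_real)(1+π), we get 1+π = (1 + 11.5%)/(1 − 1.1%) = 1.115/0.989 ≈ 1.12740.
So π ≈ 12.7401%.

12.74%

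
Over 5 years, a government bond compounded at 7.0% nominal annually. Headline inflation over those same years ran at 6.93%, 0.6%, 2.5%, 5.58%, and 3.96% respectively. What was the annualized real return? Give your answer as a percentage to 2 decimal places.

2.99%

Cumulative inflation factor: 1.0693 × 1.006 × 1.025 × 1.0558 × 1.0396 ≈ 1.21023.
Nominal growth factor: 1.40255. Real growth factor = 1.40255 / 1.21023 ≈ 1.15891.
Annualized: 1.15891^(1/5) − 1 ≈ 0.02994.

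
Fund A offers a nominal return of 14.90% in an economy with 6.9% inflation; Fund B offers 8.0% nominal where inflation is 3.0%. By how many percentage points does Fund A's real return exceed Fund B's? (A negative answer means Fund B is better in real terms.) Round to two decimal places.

Fund A real return: 1.1490/1.069 − 1 = 7.484%.
Fund B real return: 1.080/1.030 − 1 = 4.854%.
Difference: 7.484 − 4.854 = 2.630 pp.

2.63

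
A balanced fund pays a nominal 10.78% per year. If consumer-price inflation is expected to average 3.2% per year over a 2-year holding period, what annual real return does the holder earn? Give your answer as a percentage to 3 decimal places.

With constant rates the annual real return is the same each year: (1+10.78%)/(1+3.2%) − 1 = 0.07345.

7.345%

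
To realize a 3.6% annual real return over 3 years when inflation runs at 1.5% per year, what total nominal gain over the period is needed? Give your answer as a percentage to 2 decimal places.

Required annual nominal rate: (1+3.6%)(1+1.5%) − 1 = 5.154%.
Cumulative over 3 years: (1 + 0.05154)^3 − 1 ≈ 0.16273.

16.27%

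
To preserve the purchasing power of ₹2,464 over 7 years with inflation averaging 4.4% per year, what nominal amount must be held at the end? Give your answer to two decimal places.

Cumulative price-level factor: (1+4.4%)^7 ≈ 1.3517721377.
Multiplying ₹2,464 by the price-level factor gives the future nominal sum.

₹3,330.77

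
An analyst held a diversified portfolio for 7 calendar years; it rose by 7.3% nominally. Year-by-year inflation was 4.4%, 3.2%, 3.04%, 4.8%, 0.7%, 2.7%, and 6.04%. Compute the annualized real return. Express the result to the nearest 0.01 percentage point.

Cumulative inflation factor: 1.044 × 1.032 × 1.0304 × 1.048 × 1.007 × 1.027 × 1.0604 ≈ 1.27590.
Nominal growth factor: 1.07300. Real growth factor = 1.07300 / 1.27590 ≈ 0.84097.
Annualized: 0.84097^(1/7) − 1 ≈ -0.02444.

-2.44%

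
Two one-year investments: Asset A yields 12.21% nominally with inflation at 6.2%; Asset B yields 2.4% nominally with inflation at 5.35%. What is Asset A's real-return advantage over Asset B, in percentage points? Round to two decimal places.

Asset A real return: 1.1221/1.062 − 1 = 5.659%.
Asset B real return: 1.024/1.0535 − 1 = -2.800%.
Difference: 5.659 − (-2.800) = 8.459 pp.

8.46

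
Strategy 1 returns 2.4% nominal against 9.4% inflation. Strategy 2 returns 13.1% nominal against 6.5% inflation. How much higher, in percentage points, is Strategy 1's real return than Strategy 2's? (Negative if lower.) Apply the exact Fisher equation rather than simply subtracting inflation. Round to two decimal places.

-12.60

Strategy 1 real return: 1.024/1.094 − 1 = -6.399%.
Strategy 2 real return: 1.131/1.065 − 1 = 6.197%.
Difference: -6.399 − 6.197 = -12.596 pp.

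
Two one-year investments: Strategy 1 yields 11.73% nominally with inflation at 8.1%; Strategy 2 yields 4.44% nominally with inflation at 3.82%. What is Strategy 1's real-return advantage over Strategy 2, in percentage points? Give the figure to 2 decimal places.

2.76

Strategy 1 real return: 1.1173/1.081 − 1 = 3.358%.
Strategy 2 real return: 1.0444/1.0382 − 1 = 0.597%.
Difference: 3.358 − 0.597 = 2.761 pp.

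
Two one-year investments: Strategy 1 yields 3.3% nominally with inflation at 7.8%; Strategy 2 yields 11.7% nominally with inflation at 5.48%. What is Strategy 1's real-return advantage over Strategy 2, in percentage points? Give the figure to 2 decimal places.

Strategy 1 real return: 1.033/1.078 − 1 = -4.174%.
Strategy 2 real return: 1.117/1.0548 − 1 = 5.897%.
Difference: -4.174 − 5.897 = -10.071 pp.

-10.07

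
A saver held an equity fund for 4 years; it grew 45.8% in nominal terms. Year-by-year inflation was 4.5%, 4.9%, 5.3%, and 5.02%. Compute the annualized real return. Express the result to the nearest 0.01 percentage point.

Cumulative inflation factor: 1.045 × 1.049 × 1.053 × 1.0502 ≈ 1.21225.
Nominal growth factor: 1.45800. Real growth factor = 1.45800 / 1.21225 ≈ 1.20272.
Annualized: 1.20272^(1/4) − 1 ≈ 0.04723.

4.72%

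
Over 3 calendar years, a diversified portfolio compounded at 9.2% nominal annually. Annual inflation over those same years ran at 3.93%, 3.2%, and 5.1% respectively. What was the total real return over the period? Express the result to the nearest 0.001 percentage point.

Cumulative inflation factor: 1.0393 × 1.032 × 1.051 ≈ 1.12726.
Nominal growth factor: 1.30217. Real growth factor = 1.30217 / 1.12726 ≈ 1.15517.
Total real return ≈ 15.5166%.

15.517%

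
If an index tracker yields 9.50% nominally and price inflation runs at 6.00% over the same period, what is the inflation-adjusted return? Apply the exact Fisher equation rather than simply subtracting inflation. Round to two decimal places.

Real return via the Fisher equation: (1 + 9.50%)/(1 + 6.00%) − 1 = 1.0950/1.0600 − 1 ≈ 0.03302.

3.30%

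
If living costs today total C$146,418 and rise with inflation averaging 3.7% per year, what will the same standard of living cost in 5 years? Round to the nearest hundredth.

C$175,585.34

Cumulative price-level factor: (1+3.7%)^5 ≈ 1.1992059701.
The nominal amount required is C$146,418 scaled up by that factor.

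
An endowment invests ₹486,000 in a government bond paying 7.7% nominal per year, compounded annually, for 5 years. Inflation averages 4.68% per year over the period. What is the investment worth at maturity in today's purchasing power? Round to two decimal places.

Nominal value at maturity: ₹486,000 × (1 + 7.7%)^5 ≈ ₹704,230.43.
Price-level factor over 5 years: (1 + 4.68%)^5 ≈ 1.2569516426.
The maturity value deflated by that factor is the answer in today's purchasing power.

₹560,268.51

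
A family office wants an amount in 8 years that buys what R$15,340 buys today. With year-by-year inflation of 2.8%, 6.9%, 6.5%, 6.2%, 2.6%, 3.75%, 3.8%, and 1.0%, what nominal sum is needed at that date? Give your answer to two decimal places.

R$21,277.69

Cumulative price-level factor: 1.028 × 1.069 × 1.065 × 1.062 × 1.026 × 1.0375 × 1.038 × 1.010 ≈ 1.3870724244.
Multiplying R$15,340 by the price-level factor gives the future nominal sum.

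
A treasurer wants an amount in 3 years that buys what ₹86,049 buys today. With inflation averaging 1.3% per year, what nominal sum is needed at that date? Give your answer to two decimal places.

₹89,448.73

Cumulative price-level factor: (1+1.3%)^3 = 1.039509197.
The nominal amount required is ₹86,049 scaled up by that factor.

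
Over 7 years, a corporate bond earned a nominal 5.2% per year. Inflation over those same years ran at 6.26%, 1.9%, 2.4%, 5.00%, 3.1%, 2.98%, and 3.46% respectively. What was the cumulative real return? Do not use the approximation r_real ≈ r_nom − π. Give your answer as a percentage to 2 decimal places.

11.50%

Cumulative inflation factor: 1.0626 × 1.019 × 1.024 × 1.0500 × 1.031 × 1.0298 × 1.0346 ≈ 1.27884.
Nominal growth factor: 1.42597. Real growth factor = 1.42597 / 1.27884 ≈ 1.11505.
Total real return ≈ 11.5046%.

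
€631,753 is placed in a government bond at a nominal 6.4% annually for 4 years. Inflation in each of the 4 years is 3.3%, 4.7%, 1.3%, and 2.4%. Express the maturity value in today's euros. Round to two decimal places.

Nominal value at maturity: €631,753 × (1 + 6.4%)^4 ≈ €809,680.77.
Price-level factor over 4 years: 1.033 × 1.047 × 1.013 × 1.024 ≈ 1.1219058309.
Dividing the nominal maturity value by the price-level factor gives the value in today's money.

€721,701.19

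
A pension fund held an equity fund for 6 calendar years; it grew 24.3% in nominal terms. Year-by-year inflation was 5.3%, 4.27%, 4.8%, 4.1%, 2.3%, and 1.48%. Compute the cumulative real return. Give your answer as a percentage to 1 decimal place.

0.0%

Cumulative inflation factor: 1.053 × 1.0427 × 1.048 × 1.041 × 1.023 × 1.0148 ≈ 1.24353.
Nominal growth factor: 1.24300. Real growth factor = 1.24300 / 1.24353 ≈ 0.99957.
Total real return ≈ -0.0425%.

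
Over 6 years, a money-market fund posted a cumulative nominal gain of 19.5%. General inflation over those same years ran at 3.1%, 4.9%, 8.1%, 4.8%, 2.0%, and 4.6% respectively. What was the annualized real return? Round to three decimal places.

Cumulative inflation factor: 1.031 × 1.049 × 1.081 × 1.048 × 1.020 × 1.046 ≈ 1.30723.
Nominal growth factor: 1.19500. Real growth factor = 1.19500 / 1.30723 ≈ 0.91414.
Annualized: 0.91414^(1/6) − 1 ≈ -0.01485.

-1.485%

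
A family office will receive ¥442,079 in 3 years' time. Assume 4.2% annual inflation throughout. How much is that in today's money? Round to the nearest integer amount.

¥390,748

Price-level factor over 3 years: (1 + 4.2%)^3 = 1.131366088.
Purchasing power today: ¥442,079 divided by that factor.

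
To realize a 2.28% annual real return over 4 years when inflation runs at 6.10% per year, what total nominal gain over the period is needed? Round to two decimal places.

Required annual nominal rate: (1+2.28%)(1+6.10%) − 1 = 8.51908%.
Cumulative over 4 years: (1 + 0.0851908)^4 − 1 ≈ 0.38683.

38.68%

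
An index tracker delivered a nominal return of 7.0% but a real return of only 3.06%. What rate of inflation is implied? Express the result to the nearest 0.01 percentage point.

From (1+r_nom) = (1+r_real)(1+π), we get 1+π = (1 + 7.0%)/(1 + 3.06%) = 1.070/1.0306 ≈ 1.03823.
So π ≈ 3.8230%.

3.82%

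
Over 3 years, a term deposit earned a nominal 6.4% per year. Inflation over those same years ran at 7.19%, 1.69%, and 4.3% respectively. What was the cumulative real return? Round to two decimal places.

5.95%

Cumulative inflation factor: 1.0719 × 1.0169 × 1.043 ≈ 1.13689.
Nominal growth factor: 1.20455. Real growth factor = 1.20455 / 1.13689 ≈ 1.05952.
Total real return ≈ 5.9517%.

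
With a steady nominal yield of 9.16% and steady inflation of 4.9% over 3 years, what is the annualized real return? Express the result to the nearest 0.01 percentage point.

With constant rates the annual real return is the same each year: (1+9.16%)/(1+4.9%) − 1 = 0.04061.

4.06%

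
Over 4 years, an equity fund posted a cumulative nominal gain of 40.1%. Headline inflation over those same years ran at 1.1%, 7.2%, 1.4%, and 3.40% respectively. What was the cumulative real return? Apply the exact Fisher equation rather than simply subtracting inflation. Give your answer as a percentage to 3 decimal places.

Cumulative inflation factor: 1.011 × 1.072 × 1.014 × 1.0340 ≈ 1.13633.
Nominal growth factor: 1.40100. Real growth factor = 1.40100 / 1.13633 ≈ 1.23292.
Total real return ≈ 23.2917%.

23.292%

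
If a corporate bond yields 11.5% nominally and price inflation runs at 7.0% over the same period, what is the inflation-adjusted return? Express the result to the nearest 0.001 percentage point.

4.206%

Real return via the Fisher equation: (1 + 11.5%)/(1 + 7.0%) − 1 = 1.115/1.070 − 1 ≈ 0.04206.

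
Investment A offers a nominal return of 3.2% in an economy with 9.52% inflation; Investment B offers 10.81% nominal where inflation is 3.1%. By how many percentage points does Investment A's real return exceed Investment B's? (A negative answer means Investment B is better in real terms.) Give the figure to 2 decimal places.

-13.25

Investment A real return: 1.032/1.0952 − 1 = -5.771%.
Investment B real return: 1.1081/1.031 − 1 = 7.478%.
Difference: -5.771 − 7.478 = -13.249 pp.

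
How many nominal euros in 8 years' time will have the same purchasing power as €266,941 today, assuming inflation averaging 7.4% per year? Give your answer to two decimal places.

Cumulative price-level factor: (1+7.4%)^8 ≈ 1.7702485646.
The nominal amount required is €266,941 scaled up by that factor.

€472,551.92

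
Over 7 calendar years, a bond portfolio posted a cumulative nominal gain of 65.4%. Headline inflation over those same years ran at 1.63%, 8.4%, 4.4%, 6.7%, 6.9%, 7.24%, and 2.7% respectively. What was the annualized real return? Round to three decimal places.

Cumulative inflation factor: 1.0163 × 1.084 × 1.044 × 1.067 × 1.069 × 1.0724 × 1.027 ≈ 1.44484.
Nominal growth factor: 1.65400. Real growth factor = 1.65400 / 1.44484 ≈ 1.14476.
Annualized: 1.14476^(1/7) − 1 ≈ 0.01950.

1.950%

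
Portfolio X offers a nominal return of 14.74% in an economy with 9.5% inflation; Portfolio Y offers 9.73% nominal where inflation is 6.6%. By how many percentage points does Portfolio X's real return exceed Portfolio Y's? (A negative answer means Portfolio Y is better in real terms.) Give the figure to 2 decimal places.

Portfolio X real return: 1.1474/1.095 − 1 = 4.785%.
Portfolio Y real return: 1.0973/1.066 − 1 = 2.936%.
Difference: 4.785 − 2.936 = 1.849 pp.

1.85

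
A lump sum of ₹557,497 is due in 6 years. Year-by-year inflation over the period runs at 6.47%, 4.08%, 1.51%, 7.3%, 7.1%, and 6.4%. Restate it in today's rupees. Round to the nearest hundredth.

Price-level factor over 6 years: 1.0647 × 1.0408 × 1.0151 × 1.073 × 1.071 × 1.064 ≈ 1.3754163612.
Purchasing power today: ₹557,497 divided by that factor.

₹405,329.63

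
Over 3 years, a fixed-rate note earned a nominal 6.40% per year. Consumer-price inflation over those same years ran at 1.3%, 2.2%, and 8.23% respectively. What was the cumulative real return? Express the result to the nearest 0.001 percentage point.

7.502%

Cumulative inflation factor: 1.013 × 1.022 × 1.0823 ≈ 1.12049.
Nominal growth factor: 1.20455. Real growth factor = 1.20455 / 1.12049 ≈ 1.07502.
Total real return ≈ 7.5021%.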